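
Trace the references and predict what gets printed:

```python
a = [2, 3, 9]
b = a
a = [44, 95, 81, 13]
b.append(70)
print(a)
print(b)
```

Key concept: rebinding vs mutation: a is rebound to a new list, b still points at the original.
Step by step:
`a = [2, 3, 9]` → a = [2, 3, 9]
`b = a` → b = [2, 3, 9] (same object as a)
`a = [44, 95, 81, 13]` → a = [44, 95, 81, 13]
`b.append(70)` → b = [2, 3, 9, 70]
`print(a)` → prints [44, 95, 81, 13]
`print(b)` → prints [2, 3, 9, 70]

Answer:
[44, 95, 81, 13]
[2, 3, 9, 70]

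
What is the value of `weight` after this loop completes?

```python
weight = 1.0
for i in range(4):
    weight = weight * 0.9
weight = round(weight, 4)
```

Exponential decay: 1.0 * 0.9^4
`weight` takes the values: 1.0 → 0.9 → 0.81 → 0.729 → 0.6561

Answer: 0.6561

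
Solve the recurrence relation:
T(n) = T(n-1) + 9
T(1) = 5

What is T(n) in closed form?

Unrolling: T(n) = T(1) + 9·(n-1) = 5 + 9(n-1) = 9n - 4.

Answer: T(n) = 9n - 4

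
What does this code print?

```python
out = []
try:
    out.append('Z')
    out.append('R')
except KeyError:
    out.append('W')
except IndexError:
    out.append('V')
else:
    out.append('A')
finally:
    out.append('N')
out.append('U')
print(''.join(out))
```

Execution trace: 'Z' (try body) → 'R' (try body, no exception) → 'A' (else) → 'N' (finally) → 'U' (after the try/except). Output: ZRANU

Answer: ZRANU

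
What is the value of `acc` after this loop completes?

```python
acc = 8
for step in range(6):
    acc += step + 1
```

Start at 8, add 1 to 6 = 29
`acc` takes the values: 8 → 9 → 11 → 14 → 18 → 23 → 29

Answer: 29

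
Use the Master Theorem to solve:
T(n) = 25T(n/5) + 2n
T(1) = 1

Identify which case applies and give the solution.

a=25, b=5, f(n)=2n. log_5(25) = 2. Since c=1 < 2, Case 1 applies: T(n) = Θ(n^log_b(a)) = O(n^2).

Answer: O(n^2) - Case 1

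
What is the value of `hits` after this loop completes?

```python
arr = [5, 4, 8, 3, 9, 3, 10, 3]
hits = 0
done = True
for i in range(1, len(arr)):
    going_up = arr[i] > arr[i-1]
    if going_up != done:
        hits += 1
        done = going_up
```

Count direction changes in [5, 4, 8, 3, 9, 3, 10, 3]
`hits` takes the values: 0 → 1 → 2 → 3 → 4 → 5 → 6 → 7

Answer: 7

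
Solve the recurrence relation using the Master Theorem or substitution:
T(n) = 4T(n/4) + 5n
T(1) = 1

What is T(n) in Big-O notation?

By Master Theorem: a=4, b=4, f(n)=5n. Since log_4(4) = 1 and f(n) = Θ(n^1), Case 2 applies. T(n) = O(n log n).

Answer: O(n log n)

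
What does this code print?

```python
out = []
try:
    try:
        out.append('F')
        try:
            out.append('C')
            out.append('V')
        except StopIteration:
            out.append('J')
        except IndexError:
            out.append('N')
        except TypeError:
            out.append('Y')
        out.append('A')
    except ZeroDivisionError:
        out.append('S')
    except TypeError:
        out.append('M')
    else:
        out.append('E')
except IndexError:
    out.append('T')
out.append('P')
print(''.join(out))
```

Execution trace: 'F' (try body) → 'C' (inner try body) → 'V' (inner try body, no exception) → 'A' (try body, no exception) → 'E' (else) → 'P' (after the try/except). Output: FCVAEP

Answer: FCVAEP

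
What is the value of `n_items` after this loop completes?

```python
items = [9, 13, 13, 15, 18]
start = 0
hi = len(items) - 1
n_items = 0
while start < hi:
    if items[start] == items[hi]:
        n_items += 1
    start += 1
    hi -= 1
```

Count matching pairs from ends
`n_items` takes the values: 0

Answer: 0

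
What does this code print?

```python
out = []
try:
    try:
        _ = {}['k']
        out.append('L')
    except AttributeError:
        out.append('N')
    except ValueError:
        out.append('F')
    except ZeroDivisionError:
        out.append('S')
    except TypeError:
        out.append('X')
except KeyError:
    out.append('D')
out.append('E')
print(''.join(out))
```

Execution trace: 'D' (outer except KeyError) → 'E' (after the try/except). Output: DE

Answer: DE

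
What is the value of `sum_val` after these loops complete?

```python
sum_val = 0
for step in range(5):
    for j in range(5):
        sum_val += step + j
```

Sum of all step+j for step,j in 5x5
`sum_val` takes the values: 0 → 1 → 3 → 6 → 10 → 11 → 13 → 16 → 20 → 25 → 27 → 30 → 34 → 39 → 45 → 48 → 52 → 57 → 63 → 70 → 74 → 79 → 85 → 92 → 100

Answer: 100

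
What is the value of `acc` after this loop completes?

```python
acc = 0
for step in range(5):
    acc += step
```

Sum of 0 to 4 = 10
`acc` takes the values: 0 → 1 → 3 → 6 → 10

Answer: 10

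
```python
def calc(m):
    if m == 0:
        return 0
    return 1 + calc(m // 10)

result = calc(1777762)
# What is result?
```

Count of digits of 1777762: 7

Answer: 7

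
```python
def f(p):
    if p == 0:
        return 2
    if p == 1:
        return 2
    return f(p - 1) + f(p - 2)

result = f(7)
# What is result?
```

Build up from base cases: f(0)=2, f(1)=2, f(2)=4, f(3)=6, f(4)=10, f(5)=16, f(6)=26, ..., f(7)=42

Answer: 42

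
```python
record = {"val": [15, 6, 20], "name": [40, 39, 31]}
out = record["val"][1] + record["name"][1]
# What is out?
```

Trace:
`record = {"val": [15, 6, 20], "name": [40, 39, 31]}` → record = {'val': [15, 6, 20], 'name': [40, 39, 31]}
`out = record["val"][1] + record["name"][1]` → out = 45
So out = 45

Answer: 45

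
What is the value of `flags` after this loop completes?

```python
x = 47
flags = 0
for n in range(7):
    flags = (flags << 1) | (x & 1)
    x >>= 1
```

Reverse lowest 7 bits of 47
`flags` takes the values: 0 → 1 → 3 → 7 → 15 → 30 → 61 → 122

Answer: 122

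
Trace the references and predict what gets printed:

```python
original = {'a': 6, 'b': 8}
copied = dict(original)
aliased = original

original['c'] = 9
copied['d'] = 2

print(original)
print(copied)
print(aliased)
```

Key concept: dict() creates copy, assignment creates alias.
Step by step:
`original = {'a': 6, 'b': 8}` → original = {'a': 6, 'b': 8}
`copied = dict(original)` → copied = {'a': 6, 'b': 8}
`aliased = original` → aliased = {'a': 6, 'b': 8} (same object as original)
`original['c'] = 9` → original = {'a': 6, 'b': 8, 'c': 9} (same object as aliased); aliased = {'a': 6, 'b': 8, 'c': 9} (same object as original)
`copied['d'] = 2` → copied = {'a': 6, 'b': 8, 'd': 2}
`print(original)` → prints {'a': 6, 'b': 8, 'c': 9}
`print(copied)` → prints {'a': 6, 'b': 8, 'd': 2}
`print(aliased)` → prints {'a': 6, 'b': 8, 'c': 9}

Answer:
{'a': 6, 'b': 8, 'c': 9}
{'a': 6, 'b': 8, 'd': 2}
{'a': 6, 'b': 8, 'c': 9}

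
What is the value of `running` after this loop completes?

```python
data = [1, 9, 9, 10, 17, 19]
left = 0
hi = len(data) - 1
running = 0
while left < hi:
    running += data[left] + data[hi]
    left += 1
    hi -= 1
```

Sum of pairs from ends
`running` takes the values: 0 → 20 → 46 → 65

Answer: 65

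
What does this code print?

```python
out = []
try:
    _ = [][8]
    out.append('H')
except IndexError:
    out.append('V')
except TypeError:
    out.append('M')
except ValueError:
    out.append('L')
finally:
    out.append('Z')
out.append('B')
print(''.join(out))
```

Execution trace: 'V' (except IndexError) → 'Z' (finally) → 'B' (after the try/except). Output: VZB

Answer: VZB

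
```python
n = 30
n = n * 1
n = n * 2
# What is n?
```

Trace:
`n = 30` → n = 30
`n = n * 1` → n = 30
`n = n * 2` → n = 60
So n = 60

Answer: 60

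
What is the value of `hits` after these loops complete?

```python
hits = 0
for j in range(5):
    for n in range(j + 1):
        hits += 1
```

Triangle: 1 + 2 + ... + 5
`hits` takes the values: 0 → 1 → 2 → 3 → 4 → 5 → 6 → 7 → 8 → 9 → 10 → 11 → 12 → 13 → 14 → 15

Answer: 15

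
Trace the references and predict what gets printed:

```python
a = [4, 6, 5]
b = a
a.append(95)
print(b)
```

Key concept: basic list aliasing.
Step by step:
`a = [4, 6, 5]` → a = [4, 6, 5]
`b = a` → b = [4, 6, 5] (same object as a)
`a.append(95)` → a = [4, 6, 5, 95] (same object as b); b = [4, 6, 5, 95] (same object as a)
`print(b)` → prints [4, 6, 5, 95]

Answer: [4, 6, 5, 95]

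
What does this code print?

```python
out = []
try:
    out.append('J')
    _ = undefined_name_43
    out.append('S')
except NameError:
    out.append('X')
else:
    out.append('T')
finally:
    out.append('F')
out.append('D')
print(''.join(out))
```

Execution trace: 'J' (try body) → 'X' (except NameError) → 'F' (finally) → 'D' (after the try/except). Output: JXFD

Answer: JXFD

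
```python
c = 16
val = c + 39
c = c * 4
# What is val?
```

Trace:
`c = 16` → c = 16
`val = c + 39` → val = 55
`c = c * 4` → c = 64
So val = 55

Answer: 55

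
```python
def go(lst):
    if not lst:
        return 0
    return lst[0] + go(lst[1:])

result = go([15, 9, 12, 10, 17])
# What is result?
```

15 + 9 + 12 + 10 + 17 + 0 = 63

Answer: 63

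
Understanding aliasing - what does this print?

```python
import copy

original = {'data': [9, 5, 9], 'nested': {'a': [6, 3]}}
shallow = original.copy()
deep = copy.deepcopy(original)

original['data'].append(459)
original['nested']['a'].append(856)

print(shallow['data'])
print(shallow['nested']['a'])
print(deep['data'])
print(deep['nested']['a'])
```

Key concept: comparing shallow vs deep copy.
Step by step:
`original = {'data': [9, 5, 9], 'nested': {'a': [6, 3]}}` → original = {'data': [9, 5, 9], 'nested': {'a': [6, 3]}}
`shallow = original.copy()` → shallow = {'data': [9, 5, 9], 'nested': {'a': [6, 3]}}
`deep = copy.deepcopy(original)` → deep = {'data': [9, 5, 9], 'nested': {'a': [6, 3]}}
`original['data'].append(459)` → original = {'data': [9, 5, 9, 459], 'nested': {'a': [6, 3]}}; shallow = {'data': [9, 5, 9, 459], 'nested': {'a': [6, 3]}}
`original['nested']['a'].append(856)` → original = {'data': [9, 5, 9, 459], 'nested': {'a': [6, 3, 856]}}; shallow = {'data': [9, 5, 9, 459], 'nested': {'a': [6, 3, 856]}}
`print(shallow['data'])` → prints [9, 5, 9, 459]
`print(shallow['nested']['a'])` → prints [6, 3, 856]
`print(deep['data'])` → prints [9, 5, 9]
`print(deep['nested']['a'])` → prints [6, 3]

Answer:
[9, 5, 9, 459]
[6, 3, 856]
[9, 5, 9]
[6, 3]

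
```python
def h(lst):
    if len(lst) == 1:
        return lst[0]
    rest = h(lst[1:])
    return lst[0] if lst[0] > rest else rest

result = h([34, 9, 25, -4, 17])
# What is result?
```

Recursive max over [34, 9, 25, -4, 17] = 34

Answer: 34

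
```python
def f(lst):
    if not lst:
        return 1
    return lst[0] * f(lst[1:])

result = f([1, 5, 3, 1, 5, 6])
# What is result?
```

Product over [1, 5, 3, 1, 5, 6] = 1 * 5 * 3 * 1 * 5 * 6 = 450

Answer: 450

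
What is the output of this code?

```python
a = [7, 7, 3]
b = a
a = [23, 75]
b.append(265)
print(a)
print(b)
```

Key concept: rebinding vs mutation: a is rebound to a new list, b still points at the original.
Step by step:
`a = [7, 7, 3]` → a = [7, 7, 3]
`b = a` → b = [7, 7, 3] (same object as a)
`a = [23, 75]` → a = [23, 75]
`b.append(265)` → b = [7, 7, 3, 265]
`print(a)` → prints [23, 75]
`print(b)` → prints [7, 7, 3, 265]

Answer:
[23, 75]
[7, 7, 3, 265]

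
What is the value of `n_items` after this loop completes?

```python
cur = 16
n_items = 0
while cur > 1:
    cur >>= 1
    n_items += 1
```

Count right shifts until 1
`n_items` takes the values: 0 → 1 → 2 → 3 → 4

Answer: 4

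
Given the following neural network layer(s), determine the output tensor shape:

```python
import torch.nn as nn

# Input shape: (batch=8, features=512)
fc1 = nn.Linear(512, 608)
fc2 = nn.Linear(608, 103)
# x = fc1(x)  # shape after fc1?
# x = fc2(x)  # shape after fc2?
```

Input: (8, 512) -> after fc1: (8, 608) -> Output: (8, 103)

Answer: (8, 103)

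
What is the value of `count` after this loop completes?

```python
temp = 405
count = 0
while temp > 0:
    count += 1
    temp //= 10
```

Count digits by repeated division by 10
`count` takes the values: 0 → 1 → 2 → 3

Answer: 3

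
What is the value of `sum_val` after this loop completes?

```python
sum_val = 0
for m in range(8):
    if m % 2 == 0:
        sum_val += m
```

Sum of even numbers 0 to 7
`sum_val` takes the values: 0 → 2 → 6 → 12

Answer: 12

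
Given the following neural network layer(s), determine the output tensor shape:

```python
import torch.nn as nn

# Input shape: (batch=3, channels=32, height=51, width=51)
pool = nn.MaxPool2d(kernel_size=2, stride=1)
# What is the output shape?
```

Input: (3, 32, 51, 51) -> Output: (3, 32, 50, 50)

Answer: (3, 32, 50, 50)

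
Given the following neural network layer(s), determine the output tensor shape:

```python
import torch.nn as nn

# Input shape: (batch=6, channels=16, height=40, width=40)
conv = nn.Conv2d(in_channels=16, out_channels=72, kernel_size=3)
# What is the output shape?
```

Input: (6, 16, 40, 40) -> Output: (6, 72, 38, 38)

Answer: (6, 72, 38, 38)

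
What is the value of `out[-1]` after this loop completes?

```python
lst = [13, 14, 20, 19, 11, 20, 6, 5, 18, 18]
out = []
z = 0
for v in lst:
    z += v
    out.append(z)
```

Cumulative sum ends at 144
`out` takes the values: [] → [13] → [13, 27] → [13, 27, 47] → [13, 27, 47, 66] → [13, 27, 47, 66, 77] → [13, 27, 47, 66, 77, 97] → [13, 27, 47, 66, 77, 97, 103] → [13, 27, 47, 66, 77, 97, 103, 108] → [13, 27, 47, 66, 77, 97, 103, 108, 126] → [13, 27, 47, 66, 77, 97, 103, 108, 126, 144]
So `out[-1]` = 144

Answer: 144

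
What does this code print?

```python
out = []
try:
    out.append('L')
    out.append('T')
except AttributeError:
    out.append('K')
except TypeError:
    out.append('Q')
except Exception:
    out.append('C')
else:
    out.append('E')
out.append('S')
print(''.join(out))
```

Execution trace: 'L' (try body) → 'T' (try body, no exception) → 'E' (else) → 'S' (after the try/except). Output: LTES

Answer: LTES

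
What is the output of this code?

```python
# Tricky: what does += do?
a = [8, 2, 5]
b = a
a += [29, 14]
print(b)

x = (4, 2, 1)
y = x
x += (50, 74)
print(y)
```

Key concept: += behavior differs for mutable vs immutable.
Step by step:
`a = [8, 2, 5]` → a = [8, 2, 5]
`b = a` → b = [8, 2, 5] (same object as a)
`a += [29, 14]` → a = [8, 2, 5, 29, 14] (same object as b); b = [8, 2, 5, 29, 14] (same object as a)
`print(b)` → prints [8, 2, 5, 29, 14]
`x = (4, 2, 1)` → x = (4, 2, 1)
`y = x` → y = (4, 2, 1)
`x += (50, 74)` → x = (4, 2, 1, 50, 74)
`print(y)` → prints (4, 2, 1)

Answer:
[8, 2, 5, 29, 14]
(4, 2, 1)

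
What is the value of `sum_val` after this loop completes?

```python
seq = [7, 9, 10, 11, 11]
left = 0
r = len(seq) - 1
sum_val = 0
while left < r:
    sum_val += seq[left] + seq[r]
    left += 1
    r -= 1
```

Sum of pairs from ends
`sum_val` takes the values: 0 → 18 → 38

Answer: 38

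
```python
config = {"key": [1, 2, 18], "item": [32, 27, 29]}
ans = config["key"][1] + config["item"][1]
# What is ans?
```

Trace:
`config = {"key": [1, 2, 18], "item": [32, 27, 29]}` → config = {'key': [1, 2, 18], 'item': [32, 27, 29]}
`ans = config["key"][1] + config["item"][1]` → ans = 29
So ans = 29

Answer: 29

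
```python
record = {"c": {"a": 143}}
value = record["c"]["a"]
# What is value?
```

Trace:
`record = {"c": {"a": 143}}` → record = {'c': {'a': 143}}
`value = record["c"]["a"]` → value = 143
So value = 143

Answer: 143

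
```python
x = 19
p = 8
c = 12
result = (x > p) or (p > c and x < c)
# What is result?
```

Trace:
`x = 19` → x = 19
`p = 8` → p = 8
`c = 12` → c = 12
`result = (x > p) or (p > c and x < c)` → result = True
So result = True

Answer: True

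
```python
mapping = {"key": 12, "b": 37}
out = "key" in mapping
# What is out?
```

Trace:
`mapping = {"key": 12, "b": 37}` → mapping = {'key': 12, 'b': 37}
`out = "key" in mapping` → out = True
So out = True

Answer: True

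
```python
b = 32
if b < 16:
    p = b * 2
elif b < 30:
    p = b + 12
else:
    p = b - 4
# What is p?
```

Trace:
`b = 32` → b = 32
`if b < 16: ...` → b < 16 is False, b < 30 is False, take else branch → p = 28
So p = 28

Answer: 28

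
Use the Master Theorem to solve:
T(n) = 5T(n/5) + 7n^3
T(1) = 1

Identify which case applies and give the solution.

a=5, b=5, f(n)=7n^3. log_5(5) = 1. Since c=3 > 1 and the regularity condition holds (5(n/5)^3 = (5/5^3)n^3 with 5/5^3 < 1), Case 3 applies: T(n) = Θ(f(n)) = O(n^3).

Answer: O(n^3) - Case 3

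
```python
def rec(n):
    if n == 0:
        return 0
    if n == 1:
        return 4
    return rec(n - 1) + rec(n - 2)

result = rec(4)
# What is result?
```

Build up from base cases: rec(0)=0, rec(1)=4, rec(2)=4, rec(3)=8, rec(4)=12

Answer: 12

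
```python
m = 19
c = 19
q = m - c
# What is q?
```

Trace:
`m = 19` → m = 19
`c = 19` → c = 19
`q = m - c` → q = 0
So q = 0

Answer: 0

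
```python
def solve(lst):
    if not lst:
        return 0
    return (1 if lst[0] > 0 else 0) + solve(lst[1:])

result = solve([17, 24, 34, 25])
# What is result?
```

Count of positive elements in [17, 24, 34, 25] = 4

Answer: 4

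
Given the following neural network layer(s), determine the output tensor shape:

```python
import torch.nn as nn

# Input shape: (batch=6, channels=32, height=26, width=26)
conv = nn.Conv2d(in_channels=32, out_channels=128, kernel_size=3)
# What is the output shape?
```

Input: (6, 32, 26, 26) -> Output: (6, 128, 24, 24)

Answer: (6, 128, 24, 24)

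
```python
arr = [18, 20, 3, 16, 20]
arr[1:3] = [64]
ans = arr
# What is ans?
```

Trace:
`arr = [18, 20, 3, 16, 20]` → arr = [18, 20, 3, 16, 20]
`arr[1:3] = [64]` → arr = [18, 64, 16, 20]
`ans = arr` → ans = [18, 64, 16, 20]
So ans = [18, 64, 16, 20]

Answer: [18, 64, 16, 20]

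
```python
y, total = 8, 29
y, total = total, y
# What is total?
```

Trace:
`y, total = 8, 29` → y = 8; total = 29
`y, total = total, y` → y = 29; total = 8
So total = 8

Answer: 8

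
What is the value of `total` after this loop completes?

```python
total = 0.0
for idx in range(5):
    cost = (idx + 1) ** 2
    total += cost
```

Sum of squared losses 1² + 2² + ... + 5²
`total` takes the values: 0.0 → 1.0 → 5.0 → 14.0 → 30.0 → 55.0

Answer: 55.0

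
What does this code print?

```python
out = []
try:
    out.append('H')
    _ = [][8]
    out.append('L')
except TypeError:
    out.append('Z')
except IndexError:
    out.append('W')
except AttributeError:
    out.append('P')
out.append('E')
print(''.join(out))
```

Execution trace: 'H' (try body) → 'W' (except IndexError) → 'E' (after the try/except). Output: HWE

Answer: HWE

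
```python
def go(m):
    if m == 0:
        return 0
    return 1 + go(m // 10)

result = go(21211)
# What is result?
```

Count of digits of 21211: 5

Answer: 5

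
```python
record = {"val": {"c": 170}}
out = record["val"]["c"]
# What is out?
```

Trace:
`record = {"val": {"c": 170}}` → record = {'val': {'c': 170}}
`out = record["val"]["c"]` → out = 170
So out = 170

Answer: 170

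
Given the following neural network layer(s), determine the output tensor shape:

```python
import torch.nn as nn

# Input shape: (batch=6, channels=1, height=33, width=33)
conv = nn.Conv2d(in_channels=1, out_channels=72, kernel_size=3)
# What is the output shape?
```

Input: (6, 1, 33, 33) -> Output: (6, 72, 31, 31)

Answer: (6, 72, 31, 31)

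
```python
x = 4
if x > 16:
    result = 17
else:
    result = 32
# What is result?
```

Trace:
`x = 4` → x = 4
`if x > 16: ...` → x > 16 is False, take else branch → result = 32
So result = 32

Answer: 32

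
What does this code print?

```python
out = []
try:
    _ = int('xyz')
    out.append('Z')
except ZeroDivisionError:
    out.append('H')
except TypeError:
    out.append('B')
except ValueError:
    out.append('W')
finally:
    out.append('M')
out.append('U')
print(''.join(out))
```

Execution trace: 'W' (except ValueError) → 'M' (finally) → 'U' (after the try/except). Output: WMU

Answer: WMU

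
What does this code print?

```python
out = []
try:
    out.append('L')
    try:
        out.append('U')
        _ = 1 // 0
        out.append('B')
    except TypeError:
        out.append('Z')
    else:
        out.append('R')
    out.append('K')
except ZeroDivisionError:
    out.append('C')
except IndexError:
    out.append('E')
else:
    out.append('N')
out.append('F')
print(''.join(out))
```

Execution trace: 'L' (try body) → 'U' (inner try body) → 'C' (except ZeroDivisionError) → 'F' (after the try/except). Output: LUCF

Answer: LUCF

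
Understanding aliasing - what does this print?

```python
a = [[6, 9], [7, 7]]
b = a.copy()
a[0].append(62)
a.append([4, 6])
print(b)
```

Key concept: shallow copy with nested lists.
Step by step:
`a = [[6, 9], [7, 7]]` → a = [[6, 9], [7, 7]]
`b = a.copy()` → b = [[6, 9], [7, 7]]
`a[0].append(62)` → a = [[6, 9, 62], [7, 7]]; b = [[6, 9, 62], [7, 7]]
`a.append([4, 6])` → a = [[6, 9, 62], [7, 7], [4, 6]]
`print(b)` → prints [[6, 9, 62], [7, 7]]

Answer: [[6, 9, 62], [7, 7]]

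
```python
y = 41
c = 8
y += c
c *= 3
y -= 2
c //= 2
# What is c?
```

Trace:
`y = 41` → y = 41
`c = 8` → c = 8
`y += c` → y = 49
`c *= 3` → c = 24
`y -= 2` → y = 47
`c //= 2` → c = 12
So c = 12

Answer: 12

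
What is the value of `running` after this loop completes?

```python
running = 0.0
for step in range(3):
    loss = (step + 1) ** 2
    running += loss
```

Sum of squared losses 1² + 2² + ... + 3²
`running` takes the values: 0.0 → 1.0 → 5.0 → 14.0

Answer: 14.0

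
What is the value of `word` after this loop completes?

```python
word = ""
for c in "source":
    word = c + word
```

Reverse 'source'
`word` takes the values: "" → "s" → "os" → "uos" → "ruos" → "cruos" → "ecruos"

Answer: "ecruos"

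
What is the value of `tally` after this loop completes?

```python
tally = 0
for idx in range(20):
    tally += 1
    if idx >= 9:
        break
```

Loop breaks when idx reaches 9, tally is 10
`tally` takes the values: 0 → 1 → 2 → 3 → 4 → 5 → 6 → 7 → 8 → 9 → 10

Answer: 10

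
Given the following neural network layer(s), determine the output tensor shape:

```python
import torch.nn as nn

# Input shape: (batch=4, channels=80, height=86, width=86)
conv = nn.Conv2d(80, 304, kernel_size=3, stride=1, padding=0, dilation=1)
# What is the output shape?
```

Input: (4, 80, 86, 86) -> Output: (4, 304, 84, 84)

Answer: (4, 304, 84, 84)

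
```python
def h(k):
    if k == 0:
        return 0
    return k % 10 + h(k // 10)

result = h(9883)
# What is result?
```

Sum of digits of 9883: 3 + 8 + 8 + 9 = 28

Answer: 28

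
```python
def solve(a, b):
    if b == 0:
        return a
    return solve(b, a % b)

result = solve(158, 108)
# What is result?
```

solve(158, 108) -> solve(108, 50) -> solve(50, 8) -> solve(8, 2) -> solve(2, 0) -> 2

Answer: 2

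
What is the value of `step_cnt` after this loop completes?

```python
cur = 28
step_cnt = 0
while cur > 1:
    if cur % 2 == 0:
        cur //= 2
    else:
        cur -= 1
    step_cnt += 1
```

Steps to reduce 28 to 1
`step_cnt` takes the values: 0 → 1 → 2 → 3 → 4 → 5 → 6

Answer: 6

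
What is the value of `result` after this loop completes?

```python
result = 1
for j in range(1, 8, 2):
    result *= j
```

Product of 1, 3, 5, ... up to 7
`result` takes the values: 1 → 3 → 15 → 105

Answer: 105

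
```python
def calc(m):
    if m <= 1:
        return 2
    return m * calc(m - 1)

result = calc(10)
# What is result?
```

calc(10) = 10 * 9 * 8 * 7 * 6 * 5 * 4 * 3 * 2 * 2 = 7257600

Answer: 7257600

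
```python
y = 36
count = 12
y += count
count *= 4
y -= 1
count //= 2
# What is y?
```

Trace:
`y = 36` → y = 36
`count = 12` → count = 12
`y += count` → y = 48
`count *= 4` → count = 48
`y -= 1` → y = 47
`count //= 2` → count = 24
So y = 47

Answer: 47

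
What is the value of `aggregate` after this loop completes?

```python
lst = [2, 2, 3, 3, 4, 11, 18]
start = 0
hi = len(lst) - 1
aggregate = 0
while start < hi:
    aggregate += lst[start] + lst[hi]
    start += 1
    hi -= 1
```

Sum of pairs from ends
`aggregate` takes the values: 0 → 20 → 33 → 40

Answer: 40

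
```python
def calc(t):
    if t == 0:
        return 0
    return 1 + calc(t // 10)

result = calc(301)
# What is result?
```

Count of digits of 301: 3

Answer: 3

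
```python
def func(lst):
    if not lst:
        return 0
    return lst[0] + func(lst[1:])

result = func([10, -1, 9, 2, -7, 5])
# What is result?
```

10 + (-1) + 9 + 2 + (-7) + 5 + 0 = 18

Answer: 18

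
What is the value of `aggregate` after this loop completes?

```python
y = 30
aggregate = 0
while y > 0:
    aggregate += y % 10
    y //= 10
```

Sum digits of 30
`aggregate` takes the values: 0 → 3

Answer: 3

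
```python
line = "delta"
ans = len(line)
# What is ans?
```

Trace:
`line = "delta"` → line = 'delta'
`ans = len(line)` → ans = 5
So ans = 5

Answer: 5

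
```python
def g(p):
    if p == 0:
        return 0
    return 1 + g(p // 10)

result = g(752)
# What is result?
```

Count of digits of 752: 3

Answer: 3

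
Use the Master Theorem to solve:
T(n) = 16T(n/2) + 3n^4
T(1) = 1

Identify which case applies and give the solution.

a=16, b=2, f(n)=3n^4. log_2(16) = 4. Since c=4 = 4, Case 2 applies: T(n) = Θ(n^log_b(a) · log n) = O(n^4 log n).

Answer: O(n^4 log n) - Case 2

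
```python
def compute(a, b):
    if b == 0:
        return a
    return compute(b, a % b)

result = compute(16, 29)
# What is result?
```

compute(16, 29) -> compute(29, 16) -> compute(16, 13) -> compute(13, 3) -> compute(3, 1) -> compute(1, 0) -> 1

Answer: 1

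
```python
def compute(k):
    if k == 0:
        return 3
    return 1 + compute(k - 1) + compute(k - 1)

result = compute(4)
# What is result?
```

compute(k) = 1 + 2·compute(k-1), compute(0)=3. Closed form: (3+1)·2^4 - 1 = 63.

Answer: 63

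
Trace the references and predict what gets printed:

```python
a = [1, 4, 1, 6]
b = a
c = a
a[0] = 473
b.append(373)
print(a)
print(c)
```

Key concept: multiple aliases.
Step by step:
`a = [1, 4, 1, 6]` → a = [1, 4, 1, 6]
`b = a` → b = [1, 4, 1, 6] (same object as a)
`c = a` → c = [1, 4, 1, 6] (same object as a, b)
`a[0] = 473` → a = [473, 4, 1, 6] (same object as b, c); b = [473, 4, 1, 6] (same object as a, c); c = [473, 4, 1, 6] (same object as a, b)
`b.append(373)` → a = [473, 4, 1, 6, 373] (same object as b, c); b = [473, 4, 1, 6, 373] (same object as a, c); c = [473, 4, 1, 6, 373] (same object as a, b)
`print(a)` → prints [473, 4, 1, 6, 373]
`print(c)` → prints [473, 4, 1, 6, 373]

Answer:
[473, 4, 1, 6, 373]
[473, 4, 1, 6, 373]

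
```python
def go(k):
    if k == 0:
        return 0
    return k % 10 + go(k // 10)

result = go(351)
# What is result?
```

Sum of digits of 351: 1 + 5 + 3 = 9

Answer: 9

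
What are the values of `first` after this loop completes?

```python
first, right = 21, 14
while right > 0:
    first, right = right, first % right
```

GCD of 21 and 14
`first` takes the values: 21 → 14 → 7

Answer: 7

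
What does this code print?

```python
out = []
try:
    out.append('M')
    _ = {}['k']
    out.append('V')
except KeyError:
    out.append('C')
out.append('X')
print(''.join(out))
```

Execution trace: 'M' (try body) → 'C' (except KeyError) → 'X' (after the try/except). Output: MCX

Answer: MCX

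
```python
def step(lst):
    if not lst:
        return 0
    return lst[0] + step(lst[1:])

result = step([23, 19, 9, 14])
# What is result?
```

23 + 19 + 9 + 14 + 0 = 65

Answer: 65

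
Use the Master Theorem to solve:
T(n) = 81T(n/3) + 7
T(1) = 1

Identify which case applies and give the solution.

a=81, b=3, f(n)=7. log_3(81) = 4. Since c=0 < 4, Case 1 applies: T(n) = Θ(n^log_b(a)) = O(n^4).

Answer: O(n^4) - Case 1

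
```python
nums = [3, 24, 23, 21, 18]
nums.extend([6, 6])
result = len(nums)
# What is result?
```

Trace:
`nums = [3, 24, 23, 21, 18]` → nums = [3, 24, 23, 21, 18]
`nums.extend([6, 6])` → nums = [3, 24, 23, 21, 18, 6, 6]
`result = len(nums)` → result = 7
So result = 7

Answer: 7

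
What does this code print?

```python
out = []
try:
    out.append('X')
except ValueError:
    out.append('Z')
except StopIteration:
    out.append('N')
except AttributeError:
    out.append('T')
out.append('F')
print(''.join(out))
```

Execution trace: 'X' (try body, no exception) → 'F' (after the try/except). Output: XF

Answer: XF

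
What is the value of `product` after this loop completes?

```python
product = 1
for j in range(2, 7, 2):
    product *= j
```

Product of even numbers 2 to 6
`product` takes the values: 1 → 2 → 8 → 48

Answer: 48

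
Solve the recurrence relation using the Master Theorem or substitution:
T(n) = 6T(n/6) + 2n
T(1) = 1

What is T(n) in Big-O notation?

By Master Theorem: a=6, b=6, f(n)=2n. Since log_6(6) = 1 and f(n) = Θ(n^1), Case 2 applies. T(n) = O(n log n).

Answer: O(n log n)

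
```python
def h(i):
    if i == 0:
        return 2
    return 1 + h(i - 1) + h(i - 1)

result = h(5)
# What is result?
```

h(i) = 1 + 2·h(i-1), h(0)=2. Closed form: (2+1)·2^5 - 1 = 95.

Answer: 95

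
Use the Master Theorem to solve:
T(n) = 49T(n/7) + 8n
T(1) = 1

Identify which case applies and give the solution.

a=49, b=7, f(n)=8n. log_7(49) = 2. Since c=1 < 2, Case 1 applies: T(n) = Θ(n^log_b(a)) = O(n^2).

Answer: O(n^2) - Case 1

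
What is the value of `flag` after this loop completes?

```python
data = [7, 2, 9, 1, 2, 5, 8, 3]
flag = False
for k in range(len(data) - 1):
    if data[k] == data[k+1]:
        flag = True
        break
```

Check consecutive duplicates in [7, 2, 9, 1, 2, 5, 8, 3]
`flag` takes the values: False

Answer: False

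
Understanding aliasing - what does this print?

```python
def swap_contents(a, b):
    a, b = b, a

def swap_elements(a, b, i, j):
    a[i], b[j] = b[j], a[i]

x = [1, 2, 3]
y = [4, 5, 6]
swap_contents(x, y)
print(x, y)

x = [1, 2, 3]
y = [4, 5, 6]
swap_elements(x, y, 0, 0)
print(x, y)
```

Key concept: parameter rebinding vs mutation.
Step by step:
`x = [1, 2, 3]` → x = [1, 2, 3]
`y = [4, 5, 6]` → y = [4, 5, 6]
`swap_contents(x, y)` → no visible change to tracked variables
`print(x, y)` → prints [1, 2, 3] [4, 5, 6]
`x = [1, 2, 3]` → x = [1, 2, 3]
`y = [4, 5, 6]` → y = [4, 5, 6]
`swap_elements(x, y, 0, 0)` → x = [4, 2, 3]; y = [1, 5, 6]
`print(x, y)` → prints [4, 2, 3] [1, 5, 6]

Answer:
[1, 2, 3] [4, 5, 6]
[4, 2, 3] [1, 5, 6]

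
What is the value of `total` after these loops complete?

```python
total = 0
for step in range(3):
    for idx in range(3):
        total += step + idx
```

Sum of all step+idx for step,idx in 3x3
`total` takes the values: 0 → 1 → 3 → 4 → 6 → 9 → 11 → 14 → 18

Answer: 18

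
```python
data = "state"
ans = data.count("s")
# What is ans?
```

Trace:
`data = "state"` → data = 'state'
`ans = data.count("s")` → ans = 1
So ans = 1

Answer: 1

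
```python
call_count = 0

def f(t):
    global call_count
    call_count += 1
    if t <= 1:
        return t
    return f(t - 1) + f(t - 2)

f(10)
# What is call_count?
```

Calls(t) = 1 + Calls(t-1) + Calls(t-2); Calls(0)=Calls(1)=1. For t=10 this gives 177.

Answer: 177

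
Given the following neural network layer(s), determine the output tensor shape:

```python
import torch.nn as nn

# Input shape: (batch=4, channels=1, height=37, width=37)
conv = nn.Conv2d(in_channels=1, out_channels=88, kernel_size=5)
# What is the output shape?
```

Input: (4, 1, 37, 37) -> Output: (4, 88, 33, 33)

Answer: (4, 88, 33, 33)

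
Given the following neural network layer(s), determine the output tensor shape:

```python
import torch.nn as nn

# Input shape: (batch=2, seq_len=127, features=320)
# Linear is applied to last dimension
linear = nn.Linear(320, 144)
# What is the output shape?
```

Input: (2, 127, 320) -> Output: (2, 127, 144)

Answer: (2, 127, 144)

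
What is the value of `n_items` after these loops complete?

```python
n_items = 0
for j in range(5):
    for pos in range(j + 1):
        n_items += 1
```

Triangle: 1 + 2 + ... + 5
`n_items` takes the values: 0 → 1 → 2 → 3 → 4 → 5 → 6 → 7 → 8 → 9 → 10 → 11 → 12 → 13 → 14 → 15

Answer: 15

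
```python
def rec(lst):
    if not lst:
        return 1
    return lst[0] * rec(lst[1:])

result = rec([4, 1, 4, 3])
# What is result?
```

Product over [4, 1, 4, 3] = 4 * 1 * 4 * 3 = 48

Answer: 48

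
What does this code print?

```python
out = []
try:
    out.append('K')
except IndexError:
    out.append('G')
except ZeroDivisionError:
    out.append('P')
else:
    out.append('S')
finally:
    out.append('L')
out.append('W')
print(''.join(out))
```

Execution trace: 'K' (try body, no exception) → 'S' (else) → 'L' (finally) → 'W' (after the try/except). Output: KSLW

Answer: KSLW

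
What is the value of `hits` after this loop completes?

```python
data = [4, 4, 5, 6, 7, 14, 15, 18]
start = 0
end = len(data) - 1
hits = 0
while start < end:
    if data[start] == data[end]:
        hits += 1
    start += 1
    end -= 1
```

Count matching pairs from ends
`hits` takes the values: 0

Answer: 0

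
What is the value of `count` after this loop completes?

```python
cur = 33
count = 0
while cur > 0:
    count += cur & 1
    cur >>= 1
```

Count set bits in 33 (binary: 0b100001)
`count` takes the values: 0 → 1 → 2

Answer: 2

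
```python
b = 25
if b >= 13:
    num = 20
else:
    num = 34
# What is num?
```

Trace:
`b = 25` → b = 25
`if b >= 13: ...` → b >= 13 is True → num = 20
So num = 20

Answer: 20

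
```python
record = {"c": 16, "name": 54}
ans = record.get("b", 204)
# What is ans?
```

Trace:
`record = {"c": 16, "name": 54}` → record = {'c': 16, 'name': 54}
`ans = record.get("b", 204)` → ans = 204
So ans = 204

Answer: 204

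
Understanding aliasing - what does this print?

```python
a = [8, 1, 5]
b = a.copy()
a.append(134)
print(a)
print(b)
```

Key concept: list.copy() creates independent copy.
Step by step:
`a = [8, 1, 5]` → a = [8, 1, 5]
`b = a.copy()` → b = [8, 1, 5]
`a.append(134)` → a = [8, 1, 5, 134]
`print(a)` → prints [8, 1, 5, 134]
`print(b)` → prints [8, 1, 5]

Answer:
[8, 1, 5, 134]
[8, 1, 5]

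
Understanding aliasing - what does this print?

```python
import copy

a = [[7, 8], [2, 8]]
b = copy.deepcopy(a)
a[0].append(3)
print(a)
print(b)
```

Key concept: deep copy is fully independent.
Step by step:
`a = [[7, 8], [2, 8]]` → a = [[7, 8], [2, 8]]
`b = copy.deepcopy(a)` → b = [[7, 8], [2, 8]]
`a[0].append(3)` → a = [[7, 8, 3], [2, 8]]
`print(a)` → prints [[7, 8, 3], [2, 8]]
`print(b)` → prints [[7, 8], [2, 8]]

Answer:
[[7, 8, 3], [2, 8]]
[[7, 8], [2, 8]]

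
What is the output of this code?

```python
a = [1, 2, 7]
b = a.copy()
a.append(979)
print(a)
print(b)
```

Key concept: list.copy() creates independent copy.
Step by step:
`a = [1, 2, 7]` → a = [1, 2, 7]
`b = a.copy()` → b = [1, 2, 7]
`a.append(979)` → a = [1, 2, 7, 979]
`print(a)` → prints [1, 2, 7, 979]
`print(b)` → prints [1, 2, 7]

Answer:
[1, 2, 7, 979]
[1, 2, 7]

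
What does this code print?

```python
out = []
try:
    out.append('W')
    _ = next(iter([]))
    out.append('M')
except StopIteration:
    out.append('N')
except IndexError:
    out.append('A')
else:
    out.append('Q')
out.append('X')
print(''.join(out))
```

Execution trace: 'W' (try body) → 'N' (except StopIteration) → 'X' (after the try/except). Output: WNX

Answer: WNX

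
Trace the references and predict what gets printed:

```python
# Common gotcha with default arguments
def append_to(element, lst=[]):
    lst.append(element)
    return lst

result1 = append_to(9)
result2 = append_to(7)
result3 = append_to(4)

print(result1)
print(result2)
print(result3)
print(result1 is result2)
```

Key concept: mutable default argument gotcha.
Step by step:
`result1 = append_to(9)` → result1 = [9]
`result2 = append_to(7)` → result1 = [9, 7] (same object as result2); result2 = [9, 7] (same object as result1)
`result3 = append_to(4)` → result1 = [9, 7, 4] (same object as result2, result3); result2 = [9, 7, 4] (same object as result1, result3); result3 = [9, 7, 4] (same object as result1, result2)
`print(result1)` → prints [9, 7, 4]
`print(result2)` → prints [9, 7, 4]
`print(result3)` → prints [9, 7, 4]
`print(result1 is result2)` → prints True

Answer:
[9, 7, 4]
[9, 7, 4]
[9, 7, 4]
True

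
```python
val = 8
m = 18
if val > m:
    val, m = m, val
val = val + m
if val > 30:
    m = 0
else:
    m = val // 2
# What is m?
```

Trace:
`val = 8` → val = 8
`m = 18` → m = 18
`if val > m: ...` → val > m is False → no variable changes
`val = val + m` → val = 26
`if val > 30: ...` → val > 30 is False, take else branch → m = 13
So m = 13

Answer: 13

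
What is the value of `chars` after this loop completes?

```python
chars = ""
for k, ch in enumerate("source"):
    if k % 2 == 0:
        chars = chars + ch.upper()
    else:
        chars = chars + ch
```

Uppercase even positions in 'source'
`chars` takes the values: "" → "S" → "So" → "SoU" → "SoUr" → "SoUrC" → "SoUrCe"

Answer: "SoUrCe"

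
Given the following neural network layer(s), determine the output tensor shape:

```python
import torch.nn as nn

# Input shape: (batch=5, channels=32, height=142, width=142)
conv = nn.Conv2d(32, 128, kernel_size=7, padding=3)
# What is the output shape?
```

Input: (5, 32, 142, 142) -> Output: (5, 128, 142, 142)

Answer: (5, 128, 142, 142)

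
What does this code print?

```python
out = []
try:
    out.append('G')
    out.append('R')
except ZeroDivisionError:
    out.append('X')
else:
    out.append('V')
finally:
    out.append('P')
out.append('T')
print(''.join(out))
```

Execution trace: 'G' (try body) → 'R' (try body, no exception) → 'V' (else) → 'P' (finally) → 'T' (after the try/except). Output: GRVPT

Answer: GRVPT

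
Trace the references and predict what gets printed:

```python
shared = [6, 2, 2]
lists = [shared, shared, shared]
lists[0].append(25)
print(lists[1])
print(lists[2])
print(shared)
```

Key concept: list of same reference.
Step by step:
`shared = [6, 2, 2]` → shared = [6, 2, 2]
`lists = [shared, shared, shared]` → lists = [[6, 2, 2], [6, 2, 2], [6, 2, 2]]
`lists[0].append(25)` → shared = [6, 2, 2, 25]; lists = [[6, 2, 2, 25], [6, 2, 2, 25], [6, 2, 2, 25]]
`print(lists[1])` → prints [6, 2, 2, 25]
`print(lists[2])` → prints [6, 2, 2, 25]
`print(shared)` → prints [6, 2, 2, 25]

Answer:
[6, 2, 2, 25]
[6, 2, 2, 25]
[6, 2, 2, 25]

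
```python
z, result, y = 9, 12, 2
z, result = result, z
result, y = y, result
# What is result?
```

Trace:
`z, result, y = 9, 12, 2` → z = 9; result = 12; y = 2
`z, result = result, z` → z = 12; result = 9
`result, y = y, result` → result = 2; y = 9
So result = 2

Answer: 2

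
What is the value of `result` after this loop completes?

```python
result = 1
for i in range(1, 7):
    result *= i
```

6! = 720
`result` takes the values: 1 → 2 → 6 → 24 → 120 → 720

Answer: 720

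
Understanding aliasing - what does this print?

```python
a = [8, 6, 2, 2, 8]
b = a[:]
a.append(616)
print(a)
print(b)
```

Key concept: slice [:] creates copy.
Step by step:
`a = [8, 6, 2, 2, 8]` → a = [8, 6, 2, 2, 8]
`b = a[:]` → b = [8, 6, 2, 2, 8]
`a.append(616)` → a = [8, 6, 2, 2, 8, 616]
`print(a)` → prints [8, 6, 2, 2, 8, 616]
`print(b)` → prints [8, 6, 2, 2, 8]

Answer:
[8, 6, 2, 2, 8, 616]
[8, 6, 2, 2, 8]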